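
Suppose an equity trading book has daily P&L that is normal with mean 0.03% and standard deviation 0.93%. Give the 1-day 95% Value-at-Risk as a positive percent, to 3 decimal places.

1.500%

At 95% one-sided, z = 1.645.
VaR = −μ + z·σ = −(0.03%) + 1.645 × 0.93% = 1.500%.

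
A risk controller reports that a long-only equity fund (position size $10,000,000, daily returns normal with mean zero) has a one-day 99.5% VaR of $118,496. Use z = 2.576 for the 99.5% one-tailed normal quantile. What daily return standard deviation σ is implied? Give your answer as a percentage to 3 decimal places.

VaR as a fraction: $118,496 / $10,000,000 = 1.185%.
σ = VaR / z = 1.185% / 2.576 = 0.460%.

0.460%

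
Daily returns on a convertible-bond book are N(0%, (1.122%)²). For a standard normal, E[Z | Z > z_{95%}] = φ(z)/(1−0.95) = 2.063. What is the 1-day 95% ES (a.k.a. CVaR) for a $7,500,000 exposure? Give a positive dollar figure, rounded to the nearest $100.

ES = 1.122% × 2.063 = 2.315%.
On $7,500,000: 0.02315 × $7,500,000 = $173,625.

$173,600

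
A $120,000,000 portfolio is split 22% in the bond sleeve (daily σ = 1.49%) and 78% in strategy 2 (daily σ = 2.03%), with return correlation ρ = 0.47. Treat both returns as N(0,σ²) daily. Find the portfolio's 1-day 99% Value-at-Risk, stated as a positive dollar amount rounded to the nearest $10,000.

$4,920,000

σ_p² = 0.22²·1.49² + 0.78²·2.03² + 2·0.47·0.22·0.78·1.49·2.03 = 3.1025 (%²).
σ_p = √3.1025 = 1.761%.
At 99%, z = 2.326.
VaR = 2.326 × 1.761% = 4.096%; on $120,000,000 that is $4,915,200.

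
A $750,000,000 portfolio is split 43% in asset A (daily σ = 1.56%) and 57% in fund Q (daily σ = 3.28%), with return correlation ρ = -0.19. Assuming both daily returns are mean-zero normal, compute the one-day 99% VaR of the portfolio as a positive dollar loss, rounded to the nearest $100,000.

σ_p² = 0.43²·1.56² + 0.57²·3.28² + 2·-0.19·0.43·0.57·1.56·3.28 = 3.4688 (%²).
σ_p = √3.4688 = 1.862%.
At 99%, z = 2.326.
VaR = 2.326 × 1.862% = 4.331%; on $750,000,000 that is $32,482,500.

$32,500,000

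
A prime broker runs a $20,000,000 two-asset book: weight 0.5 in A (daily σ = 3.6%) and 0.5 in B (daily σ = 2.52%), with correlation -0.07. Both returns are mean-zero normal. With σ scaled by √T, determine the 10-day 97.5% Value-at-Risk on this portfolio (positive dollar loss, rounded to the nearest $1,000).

σ_p = √(0.5²·3.6² + 0.5²·2.52² + 2·-0.07·0.5·0.5·3.6·2.52) = 2.124%.
σ_{10d} = 2.124% × √10 = 6.717%.
z(97.5%) = 1.960.
VaR = 1.960 × 6.717% = 13.165%; on $20,000,000 that is $2,633,000.

$2,633,000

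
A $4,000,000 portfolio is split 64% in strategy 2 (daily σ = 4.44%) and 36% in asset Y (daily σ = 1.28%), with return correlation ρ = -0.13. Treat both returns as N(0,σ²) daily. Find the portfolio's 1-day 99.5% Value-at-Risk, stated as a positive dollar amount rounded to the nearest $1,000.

σ_p² = 0.64²·4.44² + 0.36²·1.28² + 2·-0.13·0.64·0.36·4.44·1.28 = 7.9466 (%²).
σ_p = √7.9466 = 2.819%.
At 99.5%, z = 2.576.
VaR = 2.576 × 2.819% = 7.262%; on $4,000,000 that is $290,480.

$290,000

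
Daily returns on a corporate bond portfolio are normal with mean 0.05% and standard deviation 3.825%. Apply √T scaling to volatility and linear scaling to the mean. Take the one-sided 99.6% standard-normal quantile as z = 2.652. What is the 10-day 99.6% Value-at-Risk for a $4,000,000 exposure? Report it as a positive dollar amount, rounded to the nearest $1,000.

σ_{10d} = 3.825% × √10 = 12.096%; μ_{10d} = 10 × 0.05% = 0.500%.
VaR = −(0.500%) + 2.652 × 12.096% = 31.579%.
On $4,000,000: 0.31579 × $4,000,000 = $1,263,160.

$1,263,000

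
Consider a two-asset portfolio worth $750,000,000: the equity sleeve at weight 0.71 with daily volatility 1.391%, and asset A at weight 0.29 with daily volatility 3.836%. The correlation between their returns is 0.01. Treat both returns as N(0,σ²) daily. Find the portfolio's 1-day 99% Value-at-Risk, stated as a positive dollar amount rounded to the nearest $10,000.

σ_p² = 0.71²·1.391² + 0.29²·3.836² + 2·0.01·0.71·0.29·1.391·3.836 = 2.2349 (%²).
σ_p = √2.2349 = 1.495%.
At 99%, z = 2.326.
VaR = 2.326 × 1.495% = 3.477%; on $750,000,000 that is $26,077,500.

$26,080,000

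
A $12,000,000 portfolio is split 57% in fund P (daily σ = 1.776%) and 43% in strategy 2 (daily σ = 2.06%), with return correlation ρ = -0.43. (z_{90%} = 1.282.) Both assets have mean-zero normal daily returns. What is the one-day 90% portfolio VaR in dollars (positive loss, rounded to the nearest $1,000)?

$157,000

σ_p² = 0.57²·1.776² + 0.43²·2.06² + 2·-0.43·0.57·0.43·1.776·2.06 = 1.0383 (%²).
σ_p = √1.0383 = 1.019%.
VaR = 1.282 × 1.019% = 1.306%; on $12,000,000 that is $156,720.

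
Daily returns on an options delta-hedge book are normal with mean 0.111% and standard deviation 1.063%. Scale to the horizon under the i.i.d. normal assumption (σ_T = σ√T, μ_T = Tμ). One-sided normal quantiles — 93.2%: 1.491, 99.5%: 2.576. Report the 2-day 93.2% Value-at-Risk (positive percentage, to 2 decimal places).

2.02%

σ_{2d} = 1.063% × √2 = 1.503%; μ_{2d} = 2 × 0.111% = 0.222%.
VaR = −(0.222%) + 1.491 × 1.503% = 2.019%.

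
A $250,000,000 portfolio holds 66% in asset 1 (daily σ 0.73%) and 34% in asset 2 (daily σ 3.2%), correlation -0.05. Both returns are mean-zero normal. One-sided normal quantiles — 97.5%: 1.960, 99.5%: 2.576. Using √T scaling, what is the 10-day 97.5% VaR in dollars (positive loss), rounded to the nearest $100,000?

σ_p = √(0.66²·0.73² + 0.34²·3.2² + 2·-0.05·0.66·0.34·0.73·3.2) = 1.168%.
σ_{10d} = 1.168% × √10 = 3.694%.
VaR = 1.960 × 3.694% = 7.240%; on $250,000,000 that is $18,100,000.

$18,100,000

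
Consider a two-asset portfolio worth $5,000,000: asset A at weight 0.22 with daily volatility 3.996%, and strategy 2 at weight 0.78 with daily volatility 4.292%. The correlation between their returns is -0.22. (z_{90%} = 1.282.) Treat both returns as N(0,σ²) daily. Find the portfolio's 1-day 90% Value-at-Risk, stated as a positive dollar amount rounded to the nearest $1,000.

$210,000

σ_p² = 0.22²·3.996² + 0.78²·4.292² + 2·-0.22·0.22·0.78·3.996·4.292 = 10.6854 (%²).
σ_p = √10.6854 = 3.269%.
VaR = 1.282 × 3.269% = 4.191%; on $5,000,000 that is $209,550.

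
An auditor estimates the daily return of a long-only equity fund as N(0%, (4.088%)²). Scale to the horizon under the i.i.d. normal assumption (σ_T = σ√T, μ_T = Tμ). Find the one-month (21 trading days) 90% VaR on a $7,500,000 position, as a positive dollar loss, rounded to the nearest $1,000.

At 90%, z = 1.282.
σ_{21d} = 4.088% × √21 = 18.734%.
VaR = 1.282 × 18.734% = 24.017%.
On $7,500,000: 0.24017 × $7,500,000 = $1,801,275.

$1,801,000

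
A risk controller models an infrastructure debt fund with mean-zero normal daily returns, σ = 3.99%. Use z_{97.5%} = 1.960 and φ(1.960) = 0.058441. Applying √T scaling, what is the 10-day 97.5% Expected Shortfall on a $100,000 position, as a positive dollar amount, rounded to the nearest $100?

$29,500

σ_{10d} = 3.99% × √10 = 12.617%.
ES multiplier = φ(z)/(1−α) = 0.058441/0.025 = 2.338.
ES = 12.617% × 2.338 = 29.499%; on $100,000: $29,499.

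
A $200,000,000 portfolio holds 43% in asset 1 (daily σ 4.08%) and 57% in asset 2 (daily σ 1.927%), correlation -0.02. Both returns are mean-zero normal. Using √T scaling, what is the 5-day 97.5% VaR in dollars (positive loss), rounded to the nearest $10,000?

$17,980,000

σ_p = √(0.43²·4.08² + 0.57²·1.927² + 2·-0.02·0.43·0.57·4.08·1.927) = 2.051%.
σ_{5d} = 2.051% × √5 = 4.586%.
z(97.5%) = 1.960.
VaR = 1.960 × 4.586% = 8.989%; on $200,000,000 that is $17,978,000.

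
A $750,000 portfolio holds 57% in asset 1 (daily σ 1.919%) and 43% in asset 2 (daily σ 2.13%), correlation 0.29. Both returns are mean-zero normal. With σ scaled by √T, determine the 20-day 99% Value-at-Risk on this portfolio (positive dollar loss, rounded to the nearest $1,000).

$126,000

σ_p = √(0.57²·1.919² + 0.43²·2.13² + 2·0.29·0.57·0.43·1.919·2.13) = 1.618%.
σ_{20d} = 1.618% × √20 = 7.236%.
z(99%) = 2.326.
VaR = 2.326 × 7.236% = 16.831%; on $750,000 that is $126,232.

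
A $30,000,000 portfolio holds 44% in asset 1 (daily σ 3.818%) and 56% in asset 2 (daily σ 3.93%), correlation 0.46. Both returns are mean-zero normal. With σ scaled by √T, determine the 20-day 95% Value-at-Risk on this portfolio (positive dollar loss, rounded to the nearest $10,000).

$7,340,000

σ_p = √(0.44²·3.818² + 0.56²·3.93² + 2·0.46·0.44·0.56·3.818·3.93) = 3.327%.
σ_{20d} = 3.327% × √20 = 14.879%.
z(95%) = 1.645.
VaR = 1.645 × 14.879% = 24.476%; on $30,000,000 that is $7,342,800.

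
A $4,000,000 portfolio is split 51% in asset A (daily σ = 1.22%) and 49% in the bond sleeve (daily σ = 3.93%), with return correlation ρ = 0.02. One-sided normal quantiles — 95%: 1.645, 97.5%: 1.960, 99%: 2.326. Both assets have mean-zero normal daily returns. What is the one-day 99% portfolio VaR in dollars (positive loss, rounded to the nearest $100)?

$189,400

σ_p² = 0.51²·1.22² + 0.49²·3.93² + 2·0.02·0.51·0.49·1.22·3.93 = 4.1434 (%²).
σ_p = √4.1434 = 2.036%.
VaR = 2.326 × 2.036% = 4.736%; on $4,000,000 that is $189,440.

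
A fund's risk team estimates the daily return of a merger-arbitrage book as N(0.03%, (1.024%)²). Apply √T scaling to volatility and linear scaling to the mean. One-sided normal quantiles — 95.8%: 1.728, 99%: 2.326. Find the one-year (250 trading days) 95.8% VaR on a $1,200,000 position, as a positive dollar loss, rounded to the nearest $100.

σ_{250d} = 1.024% × √250 = 16.191%; μ_{250d} = 250 × 0.03% = 7.500%.
VaR = −(7.500%) + 1.728 × 16.191% = 20.478%.
On $1,200,000: 0.20478 × $1,200,000 = $245,736.

$245,700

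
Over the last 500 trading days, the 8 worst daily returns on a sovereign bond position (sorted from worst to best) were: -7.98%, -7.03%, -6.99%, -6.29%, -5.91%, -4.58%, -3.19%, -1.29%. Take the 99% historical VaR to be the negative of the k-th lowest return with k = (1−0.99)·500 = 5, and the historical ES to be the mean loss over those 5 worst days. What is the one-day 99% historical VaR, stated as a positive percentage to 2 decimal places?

5.91%

k = 5; the 5th lowest return is -5.91%, so VaR = 5.91%.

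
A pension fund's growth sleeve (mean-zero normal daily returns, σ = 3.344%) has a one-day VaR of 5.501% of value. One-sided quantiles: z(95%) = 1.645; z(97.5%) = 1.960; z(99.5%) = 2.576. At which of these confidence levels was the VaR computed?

Implied z = VaR/σ = 5.501 / 3.344 = 1.645.
This matches z(95%) = 1.645.

95%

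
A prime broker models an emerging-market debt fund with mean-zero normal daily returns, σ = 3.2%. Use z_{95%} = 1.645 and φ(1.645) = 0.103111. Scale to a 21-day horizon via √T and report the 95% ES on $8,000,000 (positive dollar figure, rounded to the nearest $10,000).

$2,420,000

σ_{21d} = 3.2% × √21 = 14.664%.
ES multiplier = φ(z)/(1−α) = 0.103111/0.05 = 2.062.
ES = 14.664% × 2.062 = 30.237%; on $8,000,000: $2,418,960.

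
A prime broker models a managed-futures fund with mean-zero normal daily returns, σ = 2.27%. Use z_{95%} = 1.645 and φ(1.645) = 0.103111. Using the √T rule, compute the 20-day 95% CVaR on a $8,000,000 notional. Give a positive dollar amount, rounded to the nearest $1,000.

$1,675,000

σ_{20d} = 2.27% × √20 = 10.152%.
ES multiplier = φ(z)/(1−α) = 0.103111/0.05 = 2.062.
ES = 10.152% × 2.062 = 20.933%; on $8,000,000: $1,674,640.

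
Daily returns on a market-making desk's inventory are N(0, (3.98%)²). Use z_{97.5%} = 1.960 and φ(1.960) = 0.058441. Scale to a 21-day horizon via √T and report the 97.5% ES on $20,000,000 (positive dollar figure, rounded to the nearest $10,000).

σ_{21d} = 3.98% × √21 = 18.239%.
ES multiplier = φ(z)/(1−α) = 0.058441/0.025 = 2.338.
ES = 18.239% × 2.338 = 42.643%; on $20,000,000: $8,528,600.

$8,530,000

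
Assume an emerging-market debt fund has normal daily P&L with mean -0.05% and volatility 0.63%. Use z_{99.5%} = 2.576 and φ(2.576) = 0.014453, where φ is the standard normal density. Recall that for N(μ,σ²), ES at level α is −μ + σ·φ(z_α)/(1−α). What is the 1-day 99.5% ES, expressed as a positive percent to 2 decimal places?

1.87%

Tail multiplier: φ(z)/(1−α) = 0.014453 / 0.005 = 2.891.
ES = −(-0.05%) + 0.63% × 2.891 = 1.871%.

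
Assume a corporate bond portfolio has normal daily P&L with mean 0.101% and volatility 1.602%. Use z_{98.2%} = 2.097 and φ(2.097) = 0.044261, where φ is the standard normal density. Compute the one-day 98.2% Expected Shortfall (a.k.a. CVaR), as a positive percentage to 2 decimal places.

Tail multiplier: φ(z)/(1−α) = 0.044261 / 0.018 = 2.459.
ES = −(0.101%) + 1.602% × 2.459 = 3.838%.

3.84%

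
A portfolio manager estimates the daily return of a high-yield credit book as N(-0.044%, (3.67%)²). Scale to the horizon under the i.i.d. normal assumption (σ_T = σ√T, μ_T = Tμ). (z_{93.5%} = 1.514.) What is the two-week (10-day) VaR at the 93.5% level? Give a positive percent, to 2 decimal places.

σ_{10d} = 3.67% × √10 = 11.606%; μ_{10d} = 10 × -0.044% = -0.440%.
VaR = −(-0.440%) + 1.514 × 11.606% = 18.011%.

18.01%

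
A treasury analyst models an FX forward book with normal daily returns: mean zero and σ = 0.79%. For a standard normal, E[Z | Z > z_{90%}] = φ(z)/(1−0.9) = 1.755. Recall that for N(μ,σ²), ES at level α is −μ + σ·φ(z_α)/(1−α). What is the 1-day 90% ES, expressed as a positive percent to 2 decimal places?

ES = 0.79% × 1.755 = 1.386%.

1.39%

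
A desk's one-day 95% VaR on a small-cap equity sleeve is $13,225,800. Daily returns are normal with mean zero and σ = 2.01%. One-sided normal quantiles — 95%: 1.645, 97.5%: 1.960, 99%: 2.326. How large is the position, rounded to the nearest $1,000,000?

$400,000,000

VaR as a fraction of value: z·σ = 1.645 × 2.01% = 3.30645%.
Position = $13,225,800 / 0.0330645 = $400,000,000.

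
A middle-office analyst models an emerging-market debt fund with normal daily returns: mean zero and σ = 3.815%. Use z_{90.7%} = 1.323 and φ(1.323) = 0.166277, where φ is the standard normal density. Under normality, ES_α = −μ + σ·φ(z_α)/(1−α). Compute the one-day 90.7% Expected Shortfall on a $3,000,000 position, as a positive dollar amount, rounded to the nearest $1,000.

Tail multiplier: φ(z)/(1−α) = 0.166277 / 0.093 = 1.788.
ES = 3.815% × 1.788 = 6.821%.
On $3,000,000: 0.06821 × $3,000,000 = $204,630.

$205,000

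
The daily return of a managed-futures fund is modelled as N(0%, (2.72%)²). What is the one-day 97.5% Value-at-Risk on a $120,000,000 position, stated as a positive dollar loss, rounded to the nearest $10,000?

$6,400,000

At 97.5% one-sided, z = 1.960.
VaR = z·σ = 1.960 × 2.72% = 5.331%.
On $120,000,000: 0.05331 × $120,000,000 = $6,397,200.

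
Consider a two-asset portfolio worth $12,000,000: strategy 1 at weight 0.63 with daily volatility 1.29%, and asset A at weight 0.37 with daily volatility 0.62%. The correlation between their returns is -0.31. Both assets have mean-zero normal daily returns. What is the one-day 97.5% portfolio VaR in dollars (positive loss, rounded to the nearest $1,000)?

σ_p² = 0.63²·1.29² + 0.37²·0.62² + 2·-0.31·0.63·0.37·1.29·0.62 = 0.5975 (%²).
σ_p = √0.5975 = 0.773%.
At 97.5%, z = 1.960.
VaR = 1.960 × 0.773% = 1.515%; on $12,000,000 that is $181,800.

$182,000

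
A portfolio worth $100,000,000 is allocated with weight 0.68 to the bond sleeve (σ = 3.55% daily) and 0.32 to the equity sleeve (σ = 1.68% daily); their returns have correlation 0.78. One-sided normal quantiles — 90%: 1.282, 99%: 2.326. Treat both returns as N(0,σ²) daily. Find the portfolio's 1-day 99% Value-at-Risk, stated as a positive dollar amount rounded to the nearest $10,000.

σ_p² = 0.68²·3.55² + 0.32²·1.68² + 2·0.78·0.68·0.32·3.55·1.68 = 8.1409 (%²).
σ_p = √8.1409 = 2.853%.
VaR = 2.326 × 2.853% = 6.636%; on $100,000,000 that is $6,636,000.

$6,640,000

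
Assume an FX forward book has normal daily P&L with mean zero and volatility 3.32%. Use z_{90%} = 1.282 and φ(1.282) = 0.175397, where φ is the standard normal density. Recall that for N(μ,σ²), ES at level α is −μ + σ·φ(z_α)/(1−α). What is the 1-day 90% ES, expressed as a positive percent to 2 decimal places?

5.82%

Tail multiplier: φ(z)/(1−α) = 0.175397 / 0.1 = 1.754.
ES = 3.32% × 1.754 = 5.823%.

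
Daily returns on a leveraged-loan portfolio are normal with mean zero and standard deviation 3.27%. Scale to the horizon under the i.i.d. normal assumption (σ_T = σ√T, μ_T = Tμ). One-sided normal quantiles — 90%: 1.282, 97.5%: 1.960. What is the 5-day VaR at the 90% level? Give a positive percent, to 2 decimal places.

σ_{5d} = 3.27% × √5 = 7.312%.
VaR = 1.282 × 7.312% = 9.374%.

9.37%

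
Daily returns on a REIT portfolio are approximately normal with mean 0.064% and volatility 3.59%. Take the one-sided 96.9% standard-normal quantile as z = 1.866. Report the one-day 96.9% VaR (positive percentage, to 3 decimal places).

6.635%

VaR = −μ + z·σ = −(0.064%) + 1.866 × 3.59% = 6.635%.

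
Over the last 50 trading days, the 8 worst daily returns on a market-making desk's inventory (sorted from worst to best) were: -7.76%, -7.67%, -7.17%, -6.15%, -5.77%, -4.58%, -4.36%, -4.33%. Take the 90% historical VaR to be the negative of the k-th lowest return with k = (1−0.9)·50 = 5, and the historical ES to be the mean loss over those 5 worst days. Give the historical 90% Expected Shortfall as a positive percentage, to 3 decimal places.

6.904%

The 5 worst returns sum to -34.52%.
ES = −(-34.52%) / 5 = 6.904%.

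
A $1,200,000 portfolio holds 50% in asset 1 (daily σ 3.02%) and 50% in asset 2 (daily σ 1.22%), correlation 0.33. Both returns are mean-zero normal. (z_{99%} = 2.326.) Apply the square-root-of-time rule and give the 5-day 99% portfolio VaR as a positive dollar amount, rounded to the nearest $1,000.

σ_p = √(0.5²·3.02² + 0.5²·1.22² + 2·0.33·0.5·0.5·3.02·1.22) = 1.806%.
σ_{5d} = 1.806% × √5 = 4.038%.
VaR = 2.326 × 4.038% = 9.392%; on $1,200,000 that is $112,704.

$113,000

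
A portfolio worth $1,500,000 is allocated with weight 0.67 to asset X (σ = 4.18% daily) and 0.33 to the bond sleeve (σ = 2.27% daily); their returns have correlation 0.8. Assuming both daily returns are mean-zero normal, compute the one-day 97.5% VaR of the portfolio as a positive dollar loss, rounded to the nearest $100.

σ_p² = 0.67²·4.18² + 0.33²·2.27² + 2·0.8·0.67·0.33·4.18·2.27 = 11.7612 (%²).
σ_p = √11.7612 = 3.429%.
At 97.5%, z = 1.960.
VaR = 1.960 × 3.429% = 6.721%; on $1,500,000 that is $100,815.

$100,800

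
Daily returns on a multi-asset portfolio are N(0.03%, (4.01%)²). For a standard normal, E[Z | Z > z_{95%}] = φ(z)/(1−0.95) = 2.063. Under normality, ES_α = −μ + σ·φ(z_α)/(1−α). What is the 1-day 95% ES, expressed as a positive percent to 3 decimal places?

ES = −(0.03%) + 4.01% × 2.063 = 8.243%.

8.243%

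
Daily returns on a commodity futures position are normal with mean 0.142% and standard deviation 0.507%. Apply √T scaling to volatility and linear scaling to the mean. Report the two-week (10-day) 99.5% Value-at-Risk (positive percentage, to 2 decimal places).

2.71%

At 99.5%, z = 2.576.
σ_{10d} = 0.507% × √10 = 1.603%; μ_{10d} = 10 × 0.142% = 1.420%.
VaR = −(1.420%) + 2.576 × 1.603% = 2.709%.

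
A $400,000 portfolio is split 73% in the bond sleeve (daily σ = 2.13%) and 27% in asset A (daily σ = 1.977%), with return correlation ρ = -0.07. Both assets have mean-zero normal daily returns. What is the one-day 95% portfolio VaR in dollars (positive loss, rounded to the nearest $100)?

$10,600

σ_p² = 0.73²·2.13² + 0.27²·1.977² + 2·-0.07·0.73·0.27·2.13·1.977 = 2.5864 (%²).
σ_p = √2.5864 = 1.608%.
At 95%, z = 1.645.
VaR = 1.645 × 1.608% = 2.645%; on $400,000 that is $10,580.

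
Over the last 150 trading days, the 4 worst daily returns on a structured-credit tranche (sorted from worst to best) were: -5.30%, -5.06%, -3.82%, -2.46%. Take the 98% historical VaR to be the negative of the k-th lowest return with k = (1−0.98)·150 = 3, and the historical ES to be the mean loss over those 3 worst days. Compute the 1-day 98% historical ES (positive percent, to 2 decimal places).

4.73%

The 3 worst returns sum to -14.18%.
ES = −(-14.18%) / 3 = 4.7266…% ≈ 4.73%.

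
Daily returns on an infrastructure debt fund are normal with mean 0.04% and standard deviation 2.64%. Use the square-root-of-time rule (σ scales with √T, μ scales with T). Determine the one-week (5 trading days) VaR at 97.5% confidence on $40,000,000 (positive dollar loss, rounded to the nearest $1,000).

At 97.5%, z = 1.960.
σ_{5d} = 2.64% × √5 = 5.903%; μ_{5d} = 5 × 0.04% = 0.200%.
VaR = −(0.200%) + 1.960 × 5.903% = 11.370%.
On $40,000,000: 0.11370 × $40,000,000 = $4,548,000.

$4,548,000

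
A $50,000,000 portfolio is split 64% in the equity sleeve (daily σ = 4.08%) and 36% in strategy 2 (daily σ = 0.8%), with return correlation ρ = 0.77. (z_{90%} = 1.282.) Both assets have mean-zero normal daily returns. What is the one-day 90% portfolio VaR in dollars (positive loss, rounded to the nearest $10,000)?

σ_p² = 0.64²·4.08² + 0.36²·0.8² + 2·0.77·0.64·0.36·4.08·0.8 = 8.0594 (%²).
σ_p = √8.0594 = 2.839%.
VaR = 1.282 × 2.839% = 3.640%; on $50,000,000 that is $1,820,000.

$1,820,000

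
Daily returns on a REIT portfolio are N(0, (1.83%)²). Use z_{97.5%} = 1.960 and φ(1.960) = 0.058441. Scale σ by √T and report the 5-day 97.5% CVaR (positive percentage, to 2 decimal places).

9.57%

σ_{5d} = 1.83% × √5 = 4.092%.
ES multiplier = φ(z)/(1−α) = 0.058441/0.025 = 2.338.
ES = 4.092% × 2.338 = 9.567%.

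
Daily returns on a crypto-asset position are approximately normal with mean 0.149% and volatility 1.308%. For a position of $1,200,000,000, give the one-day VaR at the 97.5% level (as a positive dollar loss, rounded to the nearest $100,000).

At 97.5% one-sided, z = 1.960.
VaR = −μ + z·σ = −(0.149%) + 1.960 × 1.308% = 2.415%.
On $1,200,000,000: 0.02415 × $1,200,000,000 = $28,980,000.

$29,000,000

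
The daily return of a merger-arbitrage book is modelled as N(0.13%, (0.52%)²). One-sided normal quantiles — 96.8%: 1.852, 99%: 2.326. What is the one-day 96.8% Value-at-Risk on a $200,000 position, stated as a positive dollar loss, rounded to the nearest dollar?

VaR = −μ + z·σ = −(0.13%) + 1.852 × 0.52% = 0.833%.
On $200,000: 0.00833 × $200,000 = $1,666.

$1,666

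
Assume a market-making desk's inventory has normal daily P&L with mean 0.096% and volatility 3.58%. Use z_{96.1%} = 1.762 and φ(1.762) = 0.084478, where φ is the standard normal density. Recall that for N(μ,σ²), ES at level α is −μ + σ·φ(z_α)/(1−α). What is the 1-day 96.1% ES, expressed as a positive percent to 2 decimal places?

7.66%

Tail multiplier: φ(z)/(1−α) = 0.084478 / 0.039 = 2.166.
ES = −(0.096%) + 3.58% × 2.166 = 7.658%.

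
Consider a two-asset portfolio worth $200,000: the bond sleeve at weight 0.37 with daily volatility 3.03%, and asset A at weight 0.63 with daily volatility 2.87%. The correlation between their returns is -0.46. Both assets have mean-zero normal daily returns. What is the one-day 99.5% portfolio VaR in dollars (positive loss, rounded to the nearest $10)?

$8,400

σ_p² = 0.37²·3.03² + 0.63²·2.87² + 2·-0.46·0.37·0.63·3.03·2.87 = 2.6612 (%²).
σ_p = √2.6612 = 1.631%.
At 99.5%, z = 2.576.
VaR = 2.576 × 1.631% = 4.201%; on $200,000 that is $8,402.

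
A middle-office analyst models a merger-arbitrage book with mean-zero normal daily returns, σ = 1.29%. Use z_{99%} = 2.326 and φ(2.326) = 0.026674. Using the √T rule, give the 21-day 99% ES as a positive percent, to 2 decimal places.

σ_{21d} = 1.29% × √21 = 5.912%.
ES multiplier = φ(z)/(1−α) = 0.026674/0.01 = 2.667.
ES = 5.912% × 2.667 = 15.767%.

15.77%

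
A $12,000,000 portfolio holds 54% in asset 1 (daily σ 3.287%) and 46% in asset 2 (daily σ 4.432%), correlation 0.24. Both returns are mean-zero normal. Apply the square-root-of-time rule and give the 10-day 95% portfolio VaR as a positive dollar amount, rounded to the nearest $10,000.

$1,880,000

σ_p = √(0.54²·3.287² + 0.46²·4.432² + 2·0.24·0.54·0.46·3.287·4.432) = 3.007%.
σ_{10d} = 3.007% × √10 = 9.509%.
z(95%) = 1.645.
VaR = 1.645 × 9.509% = 15.642%; on $12,000,000 that is $1,877,040.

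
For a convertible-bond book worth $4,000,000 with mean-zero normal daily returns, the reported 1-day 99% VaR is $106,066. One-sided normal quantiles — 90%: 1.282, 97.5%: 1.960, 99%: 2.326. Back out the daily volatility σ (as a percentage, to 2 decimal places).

1.14%

VaR as a fraction: $106,066 / $4,000,000 = 2.652%.
σ = VaR / z = 2.652% / 2.326 = 1.140%.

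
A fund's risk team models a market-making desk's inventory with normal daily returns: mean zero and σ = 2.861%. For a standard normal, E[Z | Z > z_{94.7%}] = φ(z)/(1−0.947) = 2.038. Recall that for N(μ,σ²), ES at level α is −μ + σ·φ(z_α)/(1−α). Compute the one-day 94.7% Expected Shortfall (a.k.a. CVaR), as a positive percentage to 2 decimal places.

ES = 2.861% × 2.038 = 5.831%.

5.83%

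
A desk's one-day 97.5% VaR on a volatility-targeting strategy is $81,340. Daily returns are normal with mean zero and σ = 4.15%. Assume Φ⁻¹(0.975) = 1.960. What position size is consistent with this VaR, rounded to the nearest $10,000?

VaR as a fraction of value: z·σ = 1.960 × 4.15% = 8.134%.
Position = $81,340 / 0.08134 = $1,000,000.

$1,000,000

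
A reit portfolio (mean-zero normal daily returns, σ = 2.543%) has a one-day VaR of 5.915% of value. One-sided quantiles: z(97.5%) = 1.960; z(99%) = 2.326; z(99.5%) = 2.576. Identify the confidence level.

99%

Implied z = VaR/σ = 5.915 / 2.543 = 2.326.
This matches z(99%) = 2.326.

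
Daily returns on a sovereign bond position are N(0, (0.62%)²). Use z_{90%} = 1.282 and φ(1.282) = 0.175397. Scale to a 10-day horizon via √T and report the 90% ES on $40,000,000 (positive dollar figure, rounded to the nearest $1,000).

σ_{10d} = 0.62% × √10 = 1.961%.
ES multiplier = φ(z)/(1−α) = 0.175397/0.1 = 1.754.
ES = 1.961% × 1.754 = 3.440%; on $40,000,000: $1,376,000.

$1,376,000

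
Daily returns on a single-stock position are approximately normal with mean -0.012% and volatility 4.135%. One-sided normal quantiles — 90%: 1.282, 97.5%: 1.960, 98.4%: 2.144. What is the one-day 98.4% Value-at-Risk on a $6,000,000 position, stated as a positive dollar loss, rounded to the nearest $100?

VaR = −μ + z·σ = −(-0.012%) + 2.144 × 4.135% = 8.877%.
On $6,000,000: 0.08877 × $6,000,000 = $532,620.

$532,600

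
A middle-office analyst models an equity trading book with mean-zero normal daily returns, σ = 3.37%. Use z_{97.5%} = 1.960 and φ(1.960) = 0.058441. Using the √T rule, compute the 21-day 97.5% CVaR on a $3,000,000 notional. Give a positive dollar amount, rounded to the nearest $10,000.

σ_{21d} = 3.37% × √21 = 15.443%.
ES multiplier = φ(z)/(1−α) = 0.058441/0.025 = 2.338.
ES = 15.443% × 2.338 = 36.106%; on $3,000,000: $1,083,180.

$1,080,000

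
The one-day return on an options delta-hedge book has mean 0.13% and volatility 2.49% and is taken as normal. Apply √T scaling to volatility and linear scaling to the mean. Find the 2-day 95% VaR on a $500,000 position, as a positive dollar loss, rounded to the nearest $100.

$27,700

At 95%, z = 1.645.
σ_{2d} = 2.49% × √2 = 3.521%; μ_{2d} = 2 × 0.13% = 0.260%.
VaR = −(0.260%) + 1.645 × 3.521% = 5.532%.
On $500,000: 0.05532 × $500,000 = $27,660.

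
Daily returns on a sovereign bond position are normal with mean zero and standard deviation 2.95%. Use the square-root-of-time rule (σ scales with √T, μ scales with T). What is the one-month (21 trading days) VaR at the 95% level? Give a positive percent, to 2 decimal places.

22.24%

At 95%, z = 1.645.
σ_{21d} = 2.95% × √21 = 13.519%.
VaR = 1.645 × 13.519% = 22.239%.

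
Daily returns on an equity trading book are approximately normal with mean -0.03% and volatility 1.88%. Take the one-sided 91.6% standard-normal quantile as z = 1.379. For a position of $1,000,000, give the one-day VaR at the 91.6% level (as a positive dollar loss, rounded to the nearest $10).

VaR = −μ + z·σ = −(-0.03%) + 1.379 × 1.88% = 2.623%.
On $1,000,000: 0.02623 × $1,000,000 = $26,230.

$26,230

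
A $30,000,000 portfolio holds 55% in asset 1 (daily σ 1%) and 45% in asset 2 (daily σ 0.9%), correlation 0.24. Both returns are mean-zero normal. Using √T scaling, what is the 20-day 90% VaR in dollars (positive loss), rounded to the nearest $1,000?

σ_p = √(0.55²·1² + 0.45²·0.9² + 2·0.24·0.55·0.45·1·0.9) = 0.757%.
σ_{20d} = 0.757% × √20 = 3.385%.
z(90%) = 1.282.
VaR = 1.282 × 3.385% = 4.340%; on $30,000,000 that is $1,302,000.

$1,302,000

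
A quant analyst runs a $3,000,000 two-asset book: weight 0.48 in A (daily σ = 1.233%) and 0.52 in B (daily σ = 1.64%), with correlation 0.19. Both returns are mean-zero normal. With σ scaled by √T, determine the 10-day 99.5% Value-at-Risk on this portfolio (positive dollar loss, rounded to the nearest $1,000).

σ_p = √(0.48²·1.233² + 0.52²·1.64² + 2·0.19·0.48·0.52·1.233·1.64) = 1.127%.
σ_{10d} = 1.127% × √10 = 3.564%.
z(99.5%) = 2.576.
VaR = 2.576 × 3.564% = 9.181%; on $3,000,000 that is $275,430.

$275,000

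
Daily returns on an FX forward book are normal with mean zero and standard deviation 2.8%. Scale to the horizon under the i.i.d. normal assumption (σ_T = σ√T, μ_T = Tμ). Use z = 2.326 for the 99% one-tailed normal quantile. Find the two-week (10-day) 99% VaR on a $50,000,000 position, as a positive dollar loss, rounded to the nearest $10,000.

$10,300,000

σ_{10d} = 2.8% × √10 = 8.854%.
VaR = 2.326 × 8.854% = 20.594%.
On $50,000,000: 0.20594 × $50,000,000 = $10,297,000.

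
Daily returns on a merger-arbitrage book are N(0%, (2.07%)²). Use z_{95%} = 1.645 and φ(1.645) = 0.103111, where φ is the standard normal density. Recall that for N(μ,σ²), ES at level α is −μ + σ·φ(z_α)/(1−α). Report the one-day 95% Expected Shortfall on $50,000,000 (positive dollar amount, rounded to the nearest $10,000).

$2,130,000

Tail multiplier: φ(z)/(1−α) = 0.103111 / 0.05 = 2.062.
ES = 2.07% × 2.062 = 4.268%.
On $50,000,000: 0.04268 × $50,000,000 = $2,134,000.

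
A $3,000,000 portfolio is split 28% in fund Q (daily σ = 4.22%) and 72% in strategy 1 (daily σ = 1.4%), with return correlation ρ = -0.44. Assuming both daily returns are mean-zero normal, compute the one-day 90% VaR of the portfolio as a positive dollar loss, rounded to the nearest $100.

σ_p² = 0.28²·4.22² + 0.72²·1.4² + 2·-0.44·0.28·0.72·4.22·1.4 = 1.3641 (%²).
σ_p = √1.3641 = 1.168%.
At 90%, z = 1.282.
VaR = 1.282 × 1.168% = 1.497%; on $3,000,000 that is $44,910.

$44,900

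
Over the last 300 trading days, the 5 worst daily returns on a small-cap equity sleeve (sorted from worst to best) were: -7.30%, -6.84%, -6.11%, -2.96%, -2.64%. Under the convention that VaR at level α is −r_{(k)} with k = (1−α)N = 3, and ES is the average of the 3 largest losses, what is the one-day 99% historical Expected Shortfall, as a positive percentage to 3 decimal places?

The 3 worst returns sum to -20.25%.
ES = −(-20.25%) / 3 = 6.75% ≈ 6.750%.

6.750%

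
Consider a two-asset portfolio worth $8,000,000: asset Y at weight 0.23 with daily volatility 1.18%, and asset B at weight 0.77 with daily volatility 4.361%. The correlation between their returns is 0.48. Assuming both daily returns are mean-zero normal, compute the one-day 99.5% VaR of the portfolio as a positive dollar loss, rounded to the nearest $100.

$720,500

σ_p² = 0.23²·1.18² + 0.77²·4.361² + 2·0.48·0.23·0.77·1.18·4.361 = 12.2245 (%²).
σ_p = √12.2245 = 3.496%.
At 99.5%, z = 2.576.
VaR = 2.576 × 3.496% = 9.006%; on $8,000,000 that is $720,480.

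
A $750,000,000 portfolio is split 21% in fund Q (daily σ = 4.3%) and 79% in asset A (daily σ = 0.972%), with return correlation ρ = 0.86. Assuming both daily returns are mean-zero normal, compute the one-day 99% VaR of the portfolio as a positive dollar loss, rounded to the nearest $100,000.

$28,100,000

σ_p² = 0.21²·4.3² + 0.79²·0.972² + 2·0.86·0.21·0.79·4.3·0.972 = 2.5977 (%²).
σ_p = √2.5977 = 1.612%.
At 99%, z = 2.326.
VaR = 2.326 × 1.612% = 3.750%; on $750,000,000 that is $28,125,000.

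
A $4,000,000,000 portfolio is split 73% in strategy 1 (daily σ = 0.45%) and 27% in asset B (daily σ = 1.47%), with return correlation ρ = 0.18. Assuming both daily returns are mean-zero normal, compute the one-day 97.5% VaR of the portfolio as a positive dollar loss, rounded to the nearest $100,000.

$43,800,000

σ_p² = 0.73²·0.45² + 0.27²·1.47² + 2·0.18·0.73·0.27·0.45·1.47 = 0.3124 (%²).
σ_p = √0.3124 = 0.559%.
At 97.5%, z = 1.960.
VaR = 1.960 × 0.559% = 1.096%; on $4,000,000,000 that is $43,840,000.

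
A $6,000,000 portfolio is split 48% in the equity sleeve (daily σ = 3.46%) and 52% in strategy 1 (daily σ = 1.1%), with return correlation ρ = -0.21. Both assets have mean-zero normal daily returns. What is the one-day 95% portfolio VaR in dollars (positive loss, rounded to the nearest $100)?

$161,800

σ_p² = 0.48²·3.46² + 0.52²·1.1² + 2·-0.21·0.48·0.52·3.46·1.1 = 2.6865 (%²).
σ_p = √2.6865 = 1.639%.
At 95%, z = 1.645.
VaR = 1.645 × 1.639% = 2.696%; on $6,000,000 that is $161,760.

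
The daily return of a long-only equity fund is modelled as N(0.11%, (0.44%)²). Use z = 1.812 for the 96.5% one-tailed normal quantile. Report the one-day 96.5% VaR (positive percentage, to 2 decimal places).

0.69%

VaR = −μ + z·σ = −(0.11%) + 1.812 × 0.44% = 0.687%.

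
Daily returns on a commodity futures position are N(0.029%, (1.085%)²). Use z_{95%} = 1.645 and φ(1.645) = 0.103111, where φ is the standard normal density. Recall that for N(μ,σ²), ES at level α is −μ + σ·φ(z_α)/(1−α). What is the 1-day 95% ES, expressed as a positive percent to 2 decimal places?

2.21%

Tail multiplier: φ(z)/(1−α) = 0.103111 / 0.05 = 2.062.
ES = −(0.029%) + 1.085% × 2.062 = 2.208%.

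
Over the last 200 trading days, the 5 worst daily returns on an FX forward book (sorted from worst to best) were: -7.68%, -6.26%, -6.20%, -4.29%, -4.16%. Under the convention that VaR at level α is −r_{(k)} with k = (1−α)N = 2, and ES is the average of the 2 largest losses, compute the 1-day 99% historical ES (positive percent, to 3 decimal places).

6.970%

The 2 worst returns sum to -13.94%.
ES = −(-13.94%) / 2 = 6.97% ≈ 6.970%.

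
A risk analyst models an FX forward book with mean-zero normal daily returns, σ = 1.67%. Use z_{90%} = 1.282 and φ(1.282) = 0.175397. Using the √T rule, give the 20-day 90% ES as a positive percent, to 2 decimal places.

13.10%

σ_{20d} = 1.67% × √20 = 7.468%.
ES multiplier = φ(z)/(1−α) = 0.175397/0.1 = 1.754.
ES = 7.468% × 1.754 = 13.099%.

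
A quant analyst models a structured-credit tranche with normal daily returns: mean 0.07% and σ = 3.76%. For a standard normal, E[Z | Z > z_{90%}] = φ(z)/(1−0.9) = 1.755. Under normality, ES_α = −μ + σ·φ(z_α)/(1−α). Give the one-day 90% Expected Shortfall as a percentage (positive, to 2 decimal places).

ES = −(0.07%) + 3.76% × 1.755 = 6.529%.

6.53%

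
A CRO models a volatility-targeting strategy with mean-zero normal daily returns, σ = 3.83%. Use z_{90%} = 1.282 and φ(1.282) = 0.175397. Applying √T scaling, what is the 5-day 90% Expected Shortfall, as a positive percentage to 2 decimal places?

15.02%

σ_{5d} = 3.83% × √5 = 8.564%.
ES multiplier = φ(z)/(1−α) = 0.175397/0.1 = 1.754.
ES = 8.564% × 1.754 = 15.021%.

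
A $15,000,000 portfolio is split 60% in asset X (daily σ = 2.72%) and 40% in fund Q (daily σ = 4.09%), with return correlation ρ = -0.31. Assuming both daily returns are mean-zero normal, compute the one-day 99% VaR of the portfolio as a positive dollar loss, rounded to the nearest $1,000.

$670,000

σ_p² = 0.6²·2.72² + 0.4²·4.09² + 2·-0.31·0.6·0.4·2.72·4.09 = 3.6845 (%²).
σ_p = √3.6845 = 1.920%.
At 99%, z = 2.326.
VaR = 2.326 × 1.920% = 4.466%; on $15,000,000 that is $669,900.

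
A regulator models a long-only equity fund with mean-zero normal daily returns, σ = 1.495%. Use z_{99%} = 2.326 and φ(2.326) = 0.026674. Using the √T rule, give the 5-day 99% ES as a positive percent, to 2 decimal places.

σ_{5d} = 1.495% × √5 = 3.343%.
ES multiplier = φ(z)/(1−α) = 0.026674/0.01 = 2.667.
ES = 3.343% × 2.667 = 8.916%.

8.92%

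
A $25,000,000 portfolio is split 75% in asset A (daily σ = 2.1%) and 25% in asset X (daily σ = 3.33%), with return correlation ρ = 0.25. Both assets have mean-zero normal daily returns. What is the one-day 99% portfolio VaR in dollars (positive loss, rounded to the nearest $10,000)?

$1,140,000

σ_p² = 0.75²·2.1² + 0.25²·3.33² + 2·0.25·0.75·0.25·2.1·3.33 = 3.8293 (%²).
σ_p = √3.8293 = 1.957%.
At 99%, z = 2.326.
VaR = 2.326 × 1.957% = 4.552%; on $25,000,000 that is $1,138,000.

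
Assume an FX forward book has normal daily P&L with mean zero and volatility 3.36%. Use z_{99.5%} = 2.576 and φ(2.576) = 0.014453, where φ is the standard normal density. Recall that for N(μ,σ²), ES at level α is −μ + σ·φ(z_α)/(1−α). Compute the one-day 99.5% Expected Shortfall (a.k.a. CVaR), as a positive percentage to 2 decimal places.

Tail multiplier: φ(z)/(1−α) = 0.014453 / 0.005 = 2.891.
ES = 3.36% × 2.891 = 9.714%.

9.71%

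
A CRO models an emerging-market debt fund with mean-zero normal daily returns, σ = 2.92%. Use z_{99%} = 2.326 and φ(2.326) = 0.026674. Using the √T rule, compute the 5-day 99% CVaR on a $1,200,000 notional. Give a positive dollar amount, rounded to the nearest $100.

$209,000

σ_{5d} = 2.92% × √5 = 6.529%.
ES multiplier = φ(z)/(1−α) = 0.026674/0.01 = 2.667.
ES = 6.529% × 2.667 = 17.413%; on $1,200,000: $208,956.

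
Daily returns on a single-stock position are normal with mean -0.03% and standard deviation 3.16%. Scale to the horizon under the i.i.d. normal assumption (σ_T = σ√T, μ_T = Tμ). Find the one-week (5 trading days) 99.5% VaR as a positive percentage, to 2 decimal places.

At 99.5%, z = 2.576.
σ_{5d} = 3.16% × √5 = 7.066%; μ_{5d} = 5 × -0.03% = -0.150%.
VaR = −(-0.150%) + 2.576 × 7.066% = 18.352%.

18.35%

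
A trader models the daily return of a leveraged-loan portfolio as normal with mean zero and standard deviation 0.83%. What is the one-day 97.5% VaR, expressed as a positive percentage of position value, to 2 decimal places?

At 97.5% one-sided, z = 1.960.
VaR = z·σ = 1.960 × 0.83% = 1.627%.

1.63%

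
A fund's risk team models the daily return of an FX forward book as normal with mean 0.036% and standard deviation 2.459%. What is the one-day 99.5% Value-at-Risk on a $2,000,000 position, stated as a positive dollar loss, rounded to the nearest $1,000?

At 99.5% one-sided, z = 2.576.
VaR = −μ + z·σ = −(0.036%) + 2.576 × 2.459% = 6.298%.
On $2,000,000: 0.06298 × $2,000,000 = $125,960.

$126,000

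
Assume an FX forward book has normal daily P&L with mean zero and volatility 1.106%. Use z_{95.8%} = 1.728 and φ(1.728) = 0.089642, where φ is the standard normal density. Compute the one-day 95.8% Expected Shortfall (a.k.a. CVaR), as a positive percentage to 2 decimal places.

Tail multiplier: φ(z)/(1−α) = 0.089642 / 0.042 = 2.134.
ES = 1.106% × 2.134 = 2.360%.

2.36%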